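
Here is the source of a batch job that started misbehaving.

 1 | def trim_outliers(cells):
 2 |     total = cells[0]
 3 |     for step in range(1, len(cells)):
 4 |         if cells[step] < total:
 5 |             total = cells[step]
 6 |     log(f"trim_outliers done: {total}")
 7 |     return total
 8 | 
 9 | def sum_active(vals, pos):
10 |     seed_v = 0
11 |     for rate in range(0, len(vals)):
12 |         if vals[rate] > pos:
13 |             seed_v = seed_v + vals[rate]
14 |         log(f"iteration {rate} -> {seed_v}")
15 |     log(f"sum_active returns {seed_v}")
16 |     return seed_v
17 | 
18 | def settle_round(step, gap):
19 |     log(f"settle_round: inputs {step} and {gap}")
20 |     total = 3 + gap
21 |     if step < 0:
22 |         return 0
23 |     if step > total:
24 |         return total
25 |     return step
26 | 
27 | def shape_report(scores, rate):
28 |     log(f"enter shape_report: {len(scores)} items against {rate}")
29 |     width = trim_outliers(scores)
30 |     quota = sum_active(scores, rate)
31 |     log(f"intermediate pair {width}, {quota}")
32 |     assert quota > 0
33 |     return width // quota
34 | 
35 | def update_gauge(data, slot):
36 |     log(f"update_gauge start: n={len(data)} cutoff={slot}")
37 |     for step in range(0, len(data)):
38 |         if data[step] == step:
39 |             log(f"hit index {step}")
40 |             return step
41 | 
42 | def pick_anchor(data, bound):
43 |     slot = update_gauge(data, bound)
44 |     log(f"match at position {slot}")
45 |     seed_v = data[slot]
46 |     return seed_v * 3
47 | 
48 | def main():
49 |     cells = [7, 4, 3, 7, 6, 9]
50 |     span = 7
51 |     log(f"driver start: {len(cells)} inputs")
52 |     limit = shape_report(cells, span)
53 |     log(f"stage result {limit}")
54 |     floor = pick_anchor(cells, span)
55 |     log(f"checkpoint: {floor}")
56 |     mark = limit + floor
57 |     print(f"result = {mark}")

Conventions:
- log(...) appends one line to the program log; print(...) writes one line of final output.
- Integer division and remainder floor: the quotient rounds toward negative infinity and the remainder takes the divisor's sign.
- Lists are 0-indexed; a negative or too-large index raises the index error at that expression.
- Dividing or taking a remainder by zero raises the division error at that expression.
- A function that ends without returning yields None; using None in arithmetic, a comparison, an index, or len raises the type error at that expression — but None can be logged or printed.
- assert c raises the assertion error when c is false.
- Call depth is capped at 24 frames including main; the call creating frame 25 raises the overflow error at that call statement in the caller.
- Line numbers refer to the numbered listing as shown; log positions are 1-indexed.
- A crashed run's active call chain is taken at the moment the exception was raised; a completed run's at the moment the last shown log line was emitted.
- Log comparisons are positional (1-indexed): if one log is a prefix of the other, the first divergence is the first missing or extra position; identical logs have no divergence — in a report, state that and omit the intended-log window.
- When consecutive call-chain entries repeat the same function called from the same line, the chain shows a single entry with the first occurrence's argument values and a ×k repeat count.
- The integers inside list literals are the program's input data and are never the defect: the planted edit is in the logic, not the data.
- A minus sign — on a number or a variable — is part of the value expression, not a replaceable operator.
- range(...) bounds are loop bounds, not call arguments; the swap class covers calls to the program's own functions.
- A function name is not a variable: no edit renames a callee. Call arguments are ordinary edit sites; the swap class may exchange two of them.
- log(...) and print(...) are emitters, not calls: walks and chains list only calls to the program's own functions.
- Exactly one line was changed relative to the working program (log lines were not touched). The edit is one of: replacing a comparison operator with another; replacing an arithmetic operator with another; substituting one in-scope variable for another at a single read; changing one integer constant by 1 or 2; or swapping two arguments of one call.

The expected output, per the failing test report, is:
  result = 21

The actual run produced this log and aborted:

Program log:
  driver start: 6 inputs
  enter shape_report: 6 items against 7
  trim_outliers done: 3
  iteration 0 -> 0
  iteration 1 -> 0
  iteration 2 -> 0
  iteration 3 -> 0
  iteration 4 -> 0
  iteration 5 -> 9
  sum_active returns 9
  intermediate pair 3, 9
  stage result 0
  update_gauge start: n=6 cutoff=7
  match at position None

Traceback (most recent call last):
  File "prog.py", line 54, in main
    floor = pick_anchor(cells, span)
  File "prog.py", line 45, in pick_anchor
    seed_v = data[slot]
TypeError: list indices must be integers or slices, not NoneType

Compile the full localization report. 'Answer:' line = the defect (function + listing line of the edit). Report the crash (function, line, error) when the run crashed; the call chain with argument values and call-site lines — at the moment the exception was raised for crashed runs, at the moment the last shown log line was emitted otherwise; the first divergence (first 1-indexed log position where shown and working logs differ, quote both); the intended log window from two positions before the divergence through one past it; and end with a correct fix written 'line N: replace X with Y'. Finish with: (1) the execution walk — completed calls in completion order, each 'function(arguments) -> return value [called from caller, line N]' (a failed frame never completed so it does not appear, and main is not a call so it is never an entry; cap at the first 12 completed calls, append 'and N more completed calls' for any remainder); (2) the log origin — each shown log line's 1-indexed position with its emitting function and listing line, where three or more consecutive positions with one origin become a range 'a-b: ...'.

Answer: the defect is in update_gauge at line 38.
The tell: Log line 14 is where behavior first shows: 'match at position None' appears instead of 'hit index 0'.
Crash: pick_anchor, line 45, TypeError.
Call chain: main -> pick_anchor([7, 4, 3, 7, 6, 9], 7) (called at line 54).
First divergence: position 14 — the shown line 'match at position None' should read 'hit index 0'.
Intended log window:
  12: stage result 0
  13: update_gauge start: n=6 cutoff=7
  14: hit index 0
  15: match at position 0
Execution walk:
  trim_outliers([7, 4, 3, 7, 6, 9]) -> 3  [called from shape_report, line 29]
  sum_active([7, 4, 3, 7, 6, 9], 7) -> 9  [called from shape_report, line 30]
  shape_report([7, 4, 3, 7, 6, 9], 7) -> 0  [called from main, line 52]
  update_gauge([7, 4, 3, 7, 6, 9], 7) -> None  [called from pick_anchor, line 43]
Log origin:
  1: logged in main at line 51
  2: logged in shape_report at line 28
  3: logged in trim_outliers at line 6
  4-9: logged in sum_active at line 14
  10: logged in sum_active at line 15
  11: logged in shape_report at line 31
  12: logged in main at line 53
  13: logged in update_gauge at line 36
  14: logged in pick_anchor at line 44
A correct fix: line 38: replace `data[step] == step` with `data[step] == slot`.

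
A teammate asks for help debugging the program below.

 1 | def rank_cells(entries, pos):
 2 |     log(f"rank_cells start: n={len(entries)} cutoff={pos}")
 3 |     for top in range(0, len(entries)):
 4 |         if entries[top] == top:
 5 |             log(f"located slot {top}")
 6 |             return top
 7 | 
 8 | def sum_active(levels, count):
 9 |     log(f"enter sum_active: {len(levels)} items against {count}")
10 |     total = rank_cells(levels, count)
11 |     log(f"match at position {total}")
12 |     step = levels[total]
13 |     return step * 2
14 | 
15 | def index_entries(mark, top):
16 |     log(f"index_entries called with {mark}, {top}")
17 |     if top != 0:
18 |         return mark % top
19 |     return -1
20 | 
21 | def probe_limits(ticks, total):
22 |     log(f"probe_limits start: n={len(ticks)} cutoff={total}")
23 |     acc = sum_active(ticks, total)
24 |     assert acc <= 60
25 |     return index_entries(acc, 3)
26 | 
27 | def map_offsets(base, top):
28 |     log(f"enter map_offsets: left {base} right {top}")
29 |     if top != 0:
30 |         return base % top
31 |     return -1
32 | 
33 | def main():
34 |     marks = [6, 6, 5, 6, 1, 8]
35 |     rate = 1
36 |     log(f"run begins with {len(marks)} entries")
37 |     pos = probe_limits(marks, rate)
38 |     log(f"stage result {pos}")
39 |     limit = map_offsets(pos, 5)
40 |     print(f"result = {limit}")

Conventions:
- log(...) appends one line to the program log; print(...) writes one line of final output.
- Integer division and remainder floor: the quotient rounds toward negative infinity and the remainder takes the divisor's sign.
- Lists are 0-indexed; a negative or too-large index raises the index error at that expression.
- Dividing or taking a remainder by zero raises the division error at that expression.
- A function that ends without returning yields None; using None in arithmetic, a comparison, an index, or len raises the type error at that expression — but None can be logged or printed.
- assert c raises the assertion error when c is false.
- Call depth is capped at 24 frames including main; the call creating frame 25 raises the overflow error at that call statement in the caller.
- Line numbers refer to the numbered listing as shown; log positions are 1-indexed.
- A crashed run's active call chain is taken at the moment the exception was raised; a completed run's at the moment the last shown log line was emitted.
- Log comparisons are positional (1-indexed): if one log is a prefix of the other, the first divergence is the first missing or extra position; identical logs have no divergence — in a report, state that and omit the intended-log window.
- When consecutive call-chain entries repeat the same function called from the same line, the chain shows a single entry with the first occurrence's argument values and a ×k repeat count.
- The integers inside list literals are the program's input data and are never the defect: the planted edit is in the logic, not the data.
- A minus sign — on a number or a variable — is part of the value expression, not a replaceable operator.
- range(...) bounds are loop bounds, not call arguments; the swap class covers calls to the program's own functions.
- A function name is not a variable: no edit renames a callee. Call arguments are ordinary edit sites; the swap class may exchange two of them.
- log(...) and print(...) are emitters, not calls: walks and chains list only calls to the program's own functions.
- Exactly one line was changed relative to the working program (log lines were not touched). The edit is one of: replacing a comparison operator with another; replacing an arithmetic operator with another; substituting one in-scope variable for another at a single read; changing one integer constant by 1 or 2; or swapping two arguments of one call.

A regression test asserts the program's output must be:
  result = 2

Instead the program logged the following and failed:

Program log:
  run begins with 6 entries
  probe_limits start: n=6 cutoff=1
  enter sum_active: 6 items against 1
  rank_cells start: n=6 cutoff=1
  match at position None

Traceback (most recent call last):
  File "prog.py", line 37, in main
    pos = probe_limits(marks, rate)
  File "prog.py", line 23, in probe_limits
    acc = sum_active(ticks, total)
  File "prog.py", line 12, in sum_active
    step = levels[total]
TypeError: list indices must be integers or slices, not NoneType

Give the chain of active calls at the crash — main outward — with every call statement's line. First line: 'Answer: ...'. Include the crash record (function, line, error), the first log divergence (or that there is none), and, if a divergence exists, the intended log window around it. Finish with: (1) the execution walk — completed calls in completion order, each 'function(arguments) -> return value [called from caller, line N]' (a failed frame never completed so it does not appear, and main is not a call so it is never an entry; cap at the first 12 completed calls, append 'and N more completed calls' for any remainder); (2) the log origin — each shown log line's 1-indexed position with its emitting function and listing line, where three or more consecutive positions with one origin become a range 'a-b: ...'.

Answer: main -> probe_limits (called at line 37) -> sum_active (called at line 23).
Core observation: The earliest visible damage is log position 5 — 'match at position None' rather than the intended 'located slot 4'.
Crash: sum_active, line 12, TypeError.
First divergence: position 5 — the shown line 'match at position None' should read 'located slot 4'.
Intended log window:
  3: enter sum_active: 6 items against 1
  4: rank_cells start: n=6 cutoff=1
  5: located slot 4
  6: match at position 4
Execution walk:
  rank_cells([6, 6, 5, 6, 1, 8], 1) -> None  [called from sum_active, line 10]
Log origin:
  1: from main, line 36
  2: from probe_limits, line 22
  3: from sum_active, line 9
  4: from rank_cells, line 2
  5: from sum_active, line 11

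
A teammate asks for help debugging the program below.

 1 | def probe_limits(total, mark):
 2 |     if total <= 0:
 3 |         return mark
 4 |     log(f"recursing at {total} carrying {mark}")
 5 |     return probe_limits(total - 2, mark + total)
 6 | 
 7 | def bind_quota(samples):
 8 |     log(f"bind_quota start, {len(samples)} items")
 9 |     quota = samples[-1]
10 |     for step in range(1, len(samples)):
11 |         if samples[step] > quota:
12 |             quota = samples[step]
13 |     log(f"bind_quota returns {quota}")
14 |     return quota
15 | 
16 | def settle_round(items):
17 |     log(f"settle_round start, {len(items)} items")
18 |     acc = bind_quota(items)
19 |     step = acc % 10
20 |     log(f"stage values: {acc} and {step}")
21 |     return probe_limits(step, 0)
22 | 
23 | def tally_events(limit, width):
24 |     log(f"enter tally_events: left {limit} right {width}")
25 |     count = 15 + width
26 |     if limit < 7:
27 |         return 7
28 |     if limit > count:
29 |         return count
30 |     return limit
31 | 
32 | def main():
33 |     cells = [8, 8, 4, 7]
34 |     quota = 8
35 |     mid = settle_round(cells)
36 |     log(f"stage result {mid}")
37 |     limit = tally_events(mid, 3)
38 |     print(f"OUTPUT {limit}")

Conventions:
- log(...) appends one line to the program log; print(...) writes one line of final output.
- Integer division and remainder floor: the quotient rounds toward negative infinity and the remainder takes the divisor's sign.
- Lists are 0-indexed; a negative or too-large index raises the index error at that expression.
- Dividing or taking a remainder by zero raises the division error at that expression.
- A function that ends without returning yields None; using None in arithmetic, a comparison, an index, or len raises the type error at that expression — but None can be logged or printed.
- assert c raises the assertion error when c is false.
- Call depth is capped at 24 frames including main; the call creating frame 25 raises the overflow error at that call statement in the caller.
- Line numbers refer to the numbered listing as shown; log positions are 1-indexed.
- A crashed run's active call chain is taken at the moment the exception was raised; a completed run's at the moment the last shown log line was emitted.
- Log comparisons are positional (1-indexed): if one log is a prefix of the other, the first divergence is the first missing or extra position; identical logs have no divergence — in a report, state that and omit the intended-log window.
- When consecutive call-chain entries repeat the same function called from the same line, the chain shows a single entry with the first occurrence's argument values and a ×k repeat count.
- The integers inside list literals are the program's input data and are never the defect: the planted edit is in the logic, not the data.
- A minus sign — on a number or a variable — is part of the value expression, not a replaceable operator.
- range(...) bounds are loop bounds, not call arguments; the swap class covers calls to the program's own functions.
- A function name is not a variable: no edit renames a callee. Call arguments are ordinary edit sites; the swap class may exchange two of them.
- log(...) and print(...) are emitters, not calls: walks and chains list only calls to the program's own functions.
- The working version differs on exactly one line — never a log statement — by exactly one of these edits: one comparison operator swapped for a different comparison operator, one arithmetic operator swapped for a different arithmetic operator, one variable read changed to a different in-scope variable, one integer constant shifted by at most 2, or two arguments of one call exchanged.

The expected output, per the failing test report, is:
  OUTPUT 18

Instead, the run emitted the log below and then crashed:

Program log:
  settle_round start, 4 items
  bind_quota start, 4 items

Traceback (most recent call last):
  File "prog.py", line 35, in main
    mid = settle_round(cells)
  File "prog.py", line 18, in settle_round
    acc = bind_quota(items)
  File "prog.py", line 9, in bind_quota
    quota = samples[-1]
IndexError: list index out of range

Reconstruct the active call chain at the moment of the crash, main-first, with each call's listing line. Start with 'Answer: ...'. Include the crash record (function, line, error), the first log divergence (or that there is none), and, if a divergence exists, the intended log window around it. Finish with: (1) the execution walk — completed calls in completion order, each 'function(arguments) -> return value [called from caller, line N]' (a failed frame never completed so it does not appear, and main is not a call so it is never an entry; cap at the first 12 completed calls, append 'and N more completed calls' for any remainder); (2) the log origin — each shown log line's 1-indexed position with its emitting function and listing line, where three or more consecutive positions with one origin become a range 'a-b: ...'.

Answer: main -> settle_round (called at line 35) -> bind_quota (called at line 18).
Key fact: After 2 matching log lines the faulty run goes silent, while the working version continues with 'bind_quota returns 8'.
Crash: bind_quota, line 9, IndexError.
First divergence: position 3 — the faulty run's log ends after 2 lines; the working version continues with 'bind_quota returns 8'.
Intended log window:
  1: settle_round start, 4 items
  2: bind_quota start, 4 items
  3: bind_quota returns 8
  4: stage values: 8 and 8
Execution walk:
  (no call completed)
Log origins:
  1 — settle_round, line 17
  2 — bind_quota, line 8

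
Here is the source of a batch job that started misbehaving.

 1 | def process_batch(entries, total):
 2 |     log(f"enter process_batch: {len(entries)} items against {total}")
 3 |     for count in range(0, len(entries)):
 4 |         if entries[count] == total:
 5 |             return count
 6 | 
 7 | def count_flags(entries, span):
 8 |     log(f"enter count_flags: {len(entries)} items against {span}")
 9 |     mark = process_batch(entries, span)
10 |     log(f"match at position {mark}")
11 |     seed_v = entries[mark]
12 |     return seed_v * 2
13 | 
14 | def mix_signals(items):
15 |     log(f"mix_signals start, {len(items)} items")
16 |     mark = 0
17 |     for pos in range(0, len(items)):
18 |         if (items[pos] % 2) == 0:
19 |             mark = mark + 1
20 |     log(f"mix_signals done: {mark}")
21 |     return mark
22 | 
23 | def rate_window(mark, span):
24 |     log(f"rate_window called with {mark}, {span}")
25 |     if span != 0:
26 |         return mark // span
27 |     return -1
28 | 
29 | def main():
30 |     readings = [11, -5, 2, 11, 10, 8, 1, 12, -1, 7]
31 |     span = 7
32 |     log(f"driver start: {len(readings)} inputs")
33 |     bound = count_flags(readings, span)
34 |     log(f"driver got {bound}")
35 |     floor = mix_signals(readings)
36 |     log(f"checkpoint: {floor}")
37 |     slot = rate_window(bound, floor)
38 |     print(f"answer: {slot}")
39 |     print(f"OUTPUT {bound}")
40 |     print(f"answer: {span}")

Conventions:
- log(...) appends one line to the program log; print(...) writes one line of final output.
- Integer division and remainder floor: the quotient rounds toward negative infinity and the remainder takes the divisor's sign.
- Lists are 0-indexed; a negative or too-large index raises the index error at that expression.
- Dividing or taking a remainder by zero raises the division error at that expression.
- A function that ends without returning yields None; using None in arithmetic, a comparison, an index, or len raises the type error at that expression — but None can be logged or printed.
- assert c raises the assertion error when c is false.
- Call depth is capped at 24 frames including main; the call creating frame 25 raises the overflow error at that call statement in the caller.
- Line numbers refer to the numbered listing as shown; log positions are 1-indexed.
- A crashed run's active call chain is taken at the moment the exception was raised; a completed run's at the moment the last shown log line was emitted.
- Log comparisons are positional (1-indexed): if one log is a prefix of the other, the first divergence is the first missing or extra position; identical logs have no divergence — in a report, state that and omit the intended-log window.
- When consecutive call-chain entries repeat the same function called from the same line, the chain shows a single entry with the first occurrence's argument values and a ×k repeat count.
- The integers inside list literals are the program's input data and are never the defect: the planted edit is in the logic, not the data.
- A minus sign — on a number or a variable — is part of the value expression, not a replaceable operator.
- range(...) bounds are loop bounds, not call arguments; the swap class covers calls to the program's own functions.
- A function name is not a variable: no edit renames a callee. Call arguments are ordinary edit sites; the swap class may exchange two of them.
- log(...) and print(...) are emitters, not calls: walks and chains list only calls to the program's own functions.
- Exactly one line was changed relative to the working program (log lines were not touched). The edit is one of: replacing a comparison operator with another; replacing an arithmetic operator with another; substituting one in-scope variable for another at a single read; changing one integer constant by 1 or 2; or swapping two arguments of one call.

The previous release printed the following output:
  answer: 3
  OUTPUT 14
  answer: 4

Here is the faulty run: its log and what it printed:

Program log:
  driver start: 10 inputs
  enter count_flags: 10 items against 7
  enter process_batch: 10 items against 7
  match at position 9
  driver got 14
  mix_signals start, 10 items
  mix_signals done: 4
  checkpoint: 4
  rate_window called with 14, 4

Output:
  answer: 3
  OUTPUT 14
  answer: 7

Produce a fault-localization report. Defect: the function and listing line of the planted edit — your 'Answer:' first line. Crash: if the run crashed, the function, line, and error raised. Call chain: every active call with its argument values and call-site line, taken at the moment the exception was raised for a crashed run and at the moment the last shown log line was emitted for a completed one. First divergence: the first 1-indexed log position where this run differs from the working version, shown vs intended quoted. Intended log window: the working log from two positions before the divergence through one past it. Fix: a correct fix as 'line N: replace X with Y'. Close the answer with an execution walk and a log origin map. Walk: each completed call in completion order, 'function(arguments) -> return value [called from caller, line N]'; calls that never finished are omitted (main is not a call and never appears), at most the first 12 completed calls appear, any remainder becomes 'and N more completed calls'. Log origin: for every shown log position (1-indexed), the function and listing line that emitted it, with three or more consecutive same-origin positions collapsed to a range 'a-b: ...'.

Answer: the defect is in main at line 40.
The tell: Nothing in the log betrays the bug — only the output does.
Call chain: main -> rate_window(14, 4) (called at line 37).
First divergence: none; the two logs match at every position.
Execution walk:
  process_batch([11, -5, 2, 11, 10, 8, 1, 12, -1, 7], 7) -> 9  [called from count_flags, line 9]
  count_flags([11, -5, 2, 11, 10, 8, 1, 12, -1, 7], 7) -> 14  [called from main, line 33]
  mix_signals([11, -5, 2, 11, 10, 8, 1, 12, -1, 7]) -> 4  [called from main, line 35]
  rate_window(14, 4) -> 3  [called from main, line 37]
Origin of each log line:
  1: logged in main at line 32
  2: logged in count_flags at line 8
  3: logged in process_batch at line 2
  4: logged in count_flags at line 10
  5: logged in main at line 34
  6: logged in mix_signals at line 15
  7: logged in mix_signals at line 20
  8: logged in main at line 36
  9: logged in rate_window at line 24
A correct fix: line 40: replace `span` with `floor`.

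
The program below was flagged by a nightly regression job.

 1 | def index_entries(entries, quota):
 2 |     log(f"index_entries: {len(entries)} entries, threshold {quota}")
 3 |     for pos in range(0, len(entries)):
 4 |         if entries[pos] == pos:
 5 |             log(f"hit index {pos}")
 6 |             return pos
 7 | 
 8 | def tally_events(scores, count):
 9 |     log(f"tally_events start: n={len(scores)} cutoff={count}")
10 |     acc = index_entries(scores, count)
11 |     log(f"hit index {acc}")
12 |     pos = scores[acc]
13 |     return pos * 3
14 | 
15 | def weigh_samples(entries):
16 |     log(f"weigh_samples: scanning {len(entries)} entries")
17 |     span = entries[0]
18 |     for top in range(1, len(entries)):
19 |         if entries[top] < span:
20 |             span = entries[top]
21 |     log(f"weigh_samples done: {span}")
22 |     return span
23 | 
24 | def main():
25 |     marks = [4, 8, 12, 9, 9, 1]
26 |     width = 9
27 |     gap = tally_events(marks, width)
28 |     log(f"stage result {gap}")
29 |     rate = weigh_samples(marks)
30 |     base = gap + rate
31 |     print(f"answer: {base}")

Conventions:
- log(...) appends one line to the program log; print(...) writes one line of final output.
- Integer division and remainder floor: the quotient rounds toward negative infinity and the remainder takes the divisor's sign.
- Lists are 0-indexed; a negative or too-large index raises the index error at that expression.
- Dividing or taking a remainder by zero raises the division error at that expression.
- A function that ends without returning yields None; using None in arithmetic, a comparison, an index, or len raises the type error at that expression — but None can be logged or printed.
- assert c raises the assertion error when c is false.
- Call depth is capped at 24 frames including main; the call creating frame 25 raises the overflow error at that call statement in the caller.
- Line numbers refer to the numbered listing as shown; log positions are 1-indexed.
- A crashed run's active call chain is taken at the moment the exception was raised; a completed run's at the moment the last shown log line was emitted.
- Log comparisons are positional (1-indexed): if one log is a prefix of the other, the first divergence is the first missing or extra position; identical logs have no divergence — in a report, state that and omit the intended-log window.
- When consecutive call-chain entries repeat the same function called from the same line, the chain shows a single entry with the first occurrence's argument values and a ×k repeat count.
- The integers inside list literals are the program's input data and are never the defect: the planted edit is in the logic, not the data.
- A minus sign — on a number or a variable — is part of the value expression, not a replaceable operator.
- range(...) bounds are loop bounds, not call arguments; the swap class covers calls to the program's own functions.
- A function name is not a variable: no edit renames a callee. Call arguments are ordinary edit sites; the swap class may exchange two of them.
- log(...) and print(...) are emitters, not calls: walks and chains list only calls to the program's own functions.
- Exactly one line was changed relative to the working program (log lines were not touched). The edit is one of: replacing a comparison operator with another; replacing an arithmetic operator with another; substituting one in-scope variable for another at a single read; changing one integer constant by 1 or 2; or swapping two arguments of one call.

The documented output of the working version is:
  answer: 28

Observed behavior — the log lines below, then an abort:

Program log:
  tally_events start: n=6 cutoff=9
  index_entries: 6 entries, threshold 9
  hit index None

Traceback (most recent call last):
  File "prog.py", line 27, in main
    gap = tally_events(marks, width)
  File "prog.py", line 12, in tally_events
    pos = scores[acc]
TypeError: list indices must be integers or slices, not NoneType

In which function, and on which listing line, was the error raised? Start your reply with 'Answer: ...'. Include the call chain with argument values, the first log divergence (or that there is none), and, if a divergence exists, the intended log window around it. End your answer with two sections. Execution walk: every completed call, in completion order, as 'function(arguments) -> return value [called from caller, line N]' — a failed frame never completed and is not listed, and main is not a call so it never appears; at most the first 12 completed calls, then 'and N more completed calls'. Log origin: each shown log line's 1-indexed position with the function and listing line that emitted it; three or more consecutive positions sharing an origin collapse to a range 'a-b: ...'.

Answer: the error was raised in tally_events, line 12.
The tell: Log line 3 is where behavior first shows: 'hit index None' appears instead of 'hit index 3'.
Call chain: main -> tally_events([4, 8, 12, 9, 9, 1], 9) (called at line 27).
First divergence: at position 3 the run shows 'hit index None' where the working version logs 'hit index 3'.
Intended log window:
  1: tally_events start: n=6 cutoff=9
  2: index_entries: 6 entries, threshold 9
  3: hit index 3
  4: hit index 3
Execution walk:
  index_entries([4, 8, 12, 9, 9, 1], 9) -> None  [called from tally_events, line 10]
Log origins:
  1: from tally_events, line 9
  2: from index_entries, line 2
  3: from tally_events, line 11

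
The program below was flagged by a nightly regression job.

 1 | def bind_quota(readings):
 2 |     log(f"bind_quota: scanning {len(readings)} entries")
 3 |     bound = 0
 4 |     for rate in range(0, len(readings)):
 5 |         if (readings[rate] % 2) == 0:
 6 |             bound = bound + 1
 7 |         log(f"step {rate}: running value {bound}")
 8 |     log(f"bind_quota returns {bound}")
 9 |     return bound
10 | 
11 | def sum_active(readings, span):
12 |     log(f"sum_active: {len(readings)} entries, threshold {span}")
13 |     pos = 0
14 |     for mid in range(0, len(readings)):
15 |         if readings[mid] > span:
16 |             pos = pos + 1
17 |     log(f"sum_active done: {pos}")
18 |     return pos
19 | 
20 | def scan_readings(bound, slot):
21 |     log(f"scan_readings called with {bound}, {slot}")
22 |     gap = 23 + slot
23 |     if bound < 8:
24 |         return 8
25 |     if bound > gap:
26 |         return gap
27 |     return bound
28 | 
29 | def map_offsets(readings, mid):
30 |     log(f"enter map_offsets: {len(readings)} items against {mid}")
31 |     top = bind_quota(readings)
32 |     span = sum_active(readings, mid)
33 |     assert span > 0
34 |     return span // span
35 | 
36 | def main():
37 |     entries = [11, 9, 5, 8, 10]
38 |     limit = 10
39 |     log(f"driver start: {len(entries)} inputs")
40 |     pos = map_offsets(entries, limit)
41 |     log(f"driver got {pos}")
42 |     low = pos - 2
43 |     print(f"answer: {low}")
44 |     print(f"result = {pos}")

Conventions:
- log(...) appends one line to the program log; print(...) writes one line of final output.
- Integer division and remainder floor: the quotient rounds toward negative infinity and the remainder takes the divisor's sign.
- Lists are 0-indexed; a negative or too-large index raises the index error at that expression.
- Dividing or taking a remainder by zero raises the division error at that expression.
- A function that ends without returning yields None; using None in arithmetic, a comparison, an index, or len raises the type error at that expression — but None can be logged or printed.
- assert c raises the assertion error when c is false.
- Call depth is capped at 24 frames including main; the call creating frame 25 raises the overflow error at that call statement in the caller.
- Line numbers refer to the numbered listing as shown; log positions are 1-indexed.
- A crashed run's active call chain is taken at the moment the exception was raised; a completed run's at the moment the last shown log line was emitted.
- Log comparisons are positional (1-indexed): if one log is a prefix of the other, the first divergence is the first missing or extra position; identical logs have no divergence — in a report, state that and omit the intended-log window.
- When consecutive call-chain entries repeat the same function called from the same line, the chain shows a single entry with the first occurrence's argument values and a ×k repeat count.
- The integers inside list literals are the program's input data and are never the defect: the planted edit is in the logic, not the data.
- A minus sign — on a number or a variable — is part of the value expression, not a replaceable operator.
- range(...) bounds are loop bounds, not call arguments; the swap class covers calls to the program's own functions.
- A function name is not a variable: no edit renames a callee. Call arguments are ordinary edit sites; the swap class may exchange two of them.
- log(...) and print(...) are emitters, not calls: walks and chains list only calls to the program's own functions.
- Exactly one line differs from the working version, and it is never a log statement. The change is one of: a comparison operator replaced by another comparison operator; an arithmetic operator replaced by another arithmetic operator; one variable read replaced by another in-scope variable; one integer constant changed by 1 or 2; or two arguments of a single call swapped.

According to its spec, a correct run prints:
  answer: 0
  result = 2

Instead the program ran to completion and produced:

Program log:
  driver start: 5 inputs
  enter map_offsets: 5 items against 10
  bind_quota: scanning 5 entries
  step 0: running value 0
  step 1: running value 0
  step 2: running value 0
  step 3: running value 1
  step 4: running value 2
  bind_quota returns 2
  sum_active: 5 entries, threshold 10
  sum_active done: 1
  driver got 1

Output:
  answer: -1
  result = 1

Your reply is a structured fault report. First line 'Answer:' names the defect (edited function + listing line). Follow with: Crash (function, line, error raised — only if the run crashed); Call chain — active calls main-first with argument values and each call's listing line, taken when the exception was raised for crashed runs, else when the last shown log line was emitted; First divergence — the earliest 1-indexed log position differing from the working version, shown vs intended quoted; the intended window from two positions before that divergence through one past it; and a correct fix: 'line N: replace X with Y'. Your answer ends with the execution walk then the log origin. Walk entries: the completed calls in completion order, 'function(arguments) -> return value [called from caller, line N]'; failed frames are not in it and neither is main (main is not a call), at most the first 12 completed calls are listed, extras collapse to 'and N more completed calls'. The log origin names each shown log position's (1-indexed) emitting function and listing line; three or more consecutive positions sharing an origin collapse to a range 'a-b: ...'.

Answer: the defect is in map_offsets at line 34.
The tell: The log first diverges at position 12: the faulty run prints 'driver got 1' where the working version prints 'driver got 2'.
Call chain: main.
First divergence: position 12 — the shown line 'driver got 1' should read 'driver got 2'.
Intended log window:
  10: sum_active: 5 entries, threshold 10
  11: sum_active done: 1
  12: driver got 2
Execution walk:
  bind_quota([11, 9, 5, 8, 10]) -> 2  [called from map_offsets, line 31]
  sum_active([11, 9, 5, 8, 10], 10) -> 1  [called from map_offsets, line 32]
  map_offsets([11, 9, 5, 8, 10], 10) -> 1  [called from main, line 40]
Log origin:
  1: logged in main at line 39
  2: logged in map_offsets at line 30
  3: logged in bind_quota at line 2
  4-8: logged in bind_quota at line 7
  9: logged in bind_quota at line 8
  10: logged in sum_active at line 12
  11: logged in sum_active at line 17
  12: logged in main at line 41
A correct fix: line 34: replace `span // span` with `top // span`.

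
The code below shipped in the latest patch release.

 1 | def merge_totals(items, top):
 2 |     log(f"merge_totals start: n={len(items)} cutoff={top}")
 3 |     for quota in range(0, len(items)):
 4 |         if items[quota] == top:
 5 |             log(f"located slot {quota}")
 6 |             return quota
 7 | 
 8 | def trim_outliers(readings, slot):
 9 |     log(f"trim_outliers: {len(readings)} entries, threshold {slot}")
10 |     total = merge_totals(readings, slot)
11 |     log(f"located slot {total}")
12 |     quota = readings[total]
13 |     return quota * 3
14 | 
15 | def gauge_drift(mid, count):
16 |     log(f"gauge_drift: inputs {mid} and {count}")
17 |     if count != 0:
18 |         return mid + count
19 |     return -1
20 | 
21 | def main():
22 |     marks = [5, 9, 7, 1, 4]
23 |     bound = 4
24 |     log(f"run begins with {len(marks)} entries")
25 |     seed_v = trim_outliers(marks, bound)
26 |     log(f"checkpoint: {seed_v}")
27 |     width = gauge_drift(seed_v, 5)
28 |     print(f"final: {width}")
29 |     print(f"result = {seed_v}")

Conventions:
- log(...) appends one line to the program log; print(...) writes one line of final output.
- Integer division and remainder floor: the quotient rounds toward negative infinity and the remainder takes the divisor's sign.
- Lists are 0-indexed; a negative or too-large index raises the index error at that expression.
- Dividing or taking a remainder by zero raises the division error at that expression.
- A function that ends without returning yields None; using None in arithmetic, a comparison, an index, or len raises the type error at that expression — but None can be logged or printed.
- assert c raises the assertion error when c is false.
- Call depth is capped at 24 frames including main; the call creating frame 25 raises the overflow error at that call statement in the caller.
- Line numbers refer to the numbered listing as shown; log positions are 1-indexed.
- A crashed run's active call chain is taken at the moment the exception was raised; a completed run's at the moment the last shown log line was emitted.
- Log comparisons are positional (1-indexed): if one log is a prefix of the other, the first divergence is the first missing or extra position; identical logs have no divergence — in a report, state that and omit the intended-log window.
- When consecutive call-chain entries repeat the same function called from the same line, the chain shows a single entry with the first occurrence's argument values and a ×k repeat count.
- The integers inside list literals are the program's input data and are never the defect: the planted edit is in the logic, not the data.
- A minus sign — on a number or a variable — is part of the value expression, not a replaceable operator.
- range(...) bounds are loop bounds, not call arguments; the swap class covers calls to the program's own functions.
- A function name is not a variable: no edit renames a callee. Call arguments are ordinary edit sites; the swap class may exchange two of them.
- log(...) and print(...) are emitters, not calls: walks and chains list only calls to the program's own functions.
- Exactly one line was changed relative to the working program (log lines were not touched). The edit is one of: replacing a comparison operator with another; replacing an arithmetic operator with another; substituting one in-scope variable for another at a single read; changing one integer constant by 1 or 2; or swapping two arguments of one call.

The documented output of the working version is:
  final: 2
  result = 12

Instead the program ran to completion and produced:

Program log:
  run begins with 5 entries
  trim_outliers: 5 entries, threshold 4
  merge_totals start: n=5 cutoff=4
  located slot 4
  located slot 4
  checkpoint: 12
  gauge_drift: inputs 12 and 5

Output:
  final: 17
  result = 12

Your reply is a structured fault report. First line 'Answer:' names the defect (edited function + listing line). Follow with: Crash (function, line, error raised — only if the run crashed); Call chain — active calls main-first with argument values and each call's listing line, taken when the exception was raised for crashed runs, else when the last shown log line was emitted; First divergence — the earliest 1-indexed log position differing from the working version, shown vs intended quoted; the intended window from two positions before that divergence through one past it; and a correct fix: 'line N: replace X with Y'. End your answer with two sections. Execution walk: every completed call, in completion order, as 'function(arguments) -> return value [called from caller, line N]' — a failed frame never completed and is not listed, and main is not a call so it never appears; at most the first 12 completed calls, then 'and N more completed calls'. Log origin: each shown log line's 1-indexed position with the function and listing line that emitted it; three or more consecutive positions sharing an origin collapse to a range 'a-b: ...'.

Answer: the defect is in gauge_drift at line 18.
Key fact: Every logged value matches the working version; the printed result is what differs.
Call chain: main -> gauge_drift(12, 5) (called at line 27).
First divergence: none (the log streams are identical).
Execution walk:
  merge_totals([5, 9, 7, 1, 4], 4) -> 4  [called from trim_outliers, line 10]
  trim_outliers([5, 9, 7, 1, 4], 4) -> 12  [called from main, line 25]
  gauge_drift(12, 5) -> 17  [called from main, line 27]
Log origin:
  1: emitted by main (line 24)
  2: emitted by trim_outliers (line 9)
  3: emitted by merge_totals (line 2)
  4: emitted by merge_totals (line 5)
  5: emitted by trim_outliers (line 11)
  6: emitted by main (line 26)
  7: emitted by gauge_drift (line 16)
A correct fix: line 18: replace `+` with `%`.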